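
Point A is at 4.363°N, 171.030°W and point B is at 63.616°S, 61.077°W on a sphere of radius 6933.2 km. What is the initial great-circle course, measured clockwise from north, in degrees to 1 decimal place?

Δλ = 109.953° = 1.9190 rad.
y = sin Δλ · cos φ₂ = (0.9400)(0.4444) = 0.4177
x = cos φ₁ sin φ₂ − sin φ₁ cos φ₂ cos Δλ = (0.9971)(-0.8958) − (0.0761)(0.4444)(-0.3412) = -0.8817
θ = atan2(y, x) = 154.65°, so the bearing is 154.7°.

154.7°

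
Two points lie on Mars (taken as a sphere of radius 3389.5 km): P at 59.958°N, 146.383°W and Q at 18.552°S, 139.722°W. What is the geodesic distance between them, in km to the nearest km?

Let φ₁ = 1.0465 rad, φ₂ = -0.3238 rad, and Δλ = 0.1163 rad.
cos c = sin φ₁ sin φ₂ + cos φ₁ cos φ₂ cos Δλ = (0.8657)(-0.3182) + (0.5006)(0.9480)(0.9932) = 0.19599,
so c = arccos(0.19599) = 1.37353 rad.
Distance = R·c = 3389.5 × 1.3735 ≈ 4656 km.

4656 km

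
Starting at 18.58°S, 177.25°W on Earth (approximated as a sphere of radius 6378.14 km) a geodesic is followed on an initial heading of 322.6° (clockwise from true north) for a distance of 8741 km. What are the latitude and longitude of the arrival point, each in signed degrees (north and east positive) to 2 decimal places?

Angular distance δ = d/R = 8741/6378.14 = 1.37046 rad; initial bearing θ = 5.6304 rad.
sin φ₂ = sin φ₁ cos δ + cos φ₁ sin δ cos θ = (-0.3186)(0.1990) + (0.9479)(0.9800)(0.7944) = 0.6745, so φ₂ = 42.42°.
Δλ = atan2(sin θ sin δ cos φ₁, cos δ − sin φ₁ sin φ₂) = atan2(-0.5642, 0.4139) = -53.735°.
λ₂ = -177.250° − 53.735° = -230.98° → 129.02° after wrapping to (−180°, 180°].

42.42°, 129.02°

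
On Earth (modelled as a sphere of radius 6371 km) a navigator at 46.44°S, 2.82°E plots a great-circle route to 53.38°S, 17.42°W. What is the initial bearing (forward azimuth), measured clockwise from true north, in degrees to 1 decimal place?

234.4°

Δλ = -20.240° = -0.3533 rad.
y = sin Δλ · cos φ₂ = (-0.3460)(0.5965) = -0.2064
x = cos φ₁ sin φ₂ − sin φ₁ cos φ₂ cos Δλ = (0.6891)(-0.8026) − (-0.7247)(0.5965)(0.9383) = -0.1475
θ = atan2(y, x) = -125.56°; adding 360° gives 234.4°.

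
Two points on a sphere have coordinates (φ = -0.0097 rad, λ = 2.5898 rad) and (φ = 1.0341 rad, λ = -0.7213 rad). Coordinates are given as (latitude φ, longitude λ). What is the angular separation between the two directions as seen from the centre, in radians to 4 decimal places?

In radians: φ₁ = -0.0097, φ₂ = 1.0341, Δλ = 170.288° = 2.9721 rad.
cos c = sin φ₁ sin φ₂ + cos φ₁ cos φ₂ cos Δλ = (-0.0097)(0.8594) + (1.0000)(0.5113)(-0.9857) = -0.51228,
so c = arccos(-0.51228) = 2.10864 rad.
So the angular separation is 2.1086 rad.

2.1086 rad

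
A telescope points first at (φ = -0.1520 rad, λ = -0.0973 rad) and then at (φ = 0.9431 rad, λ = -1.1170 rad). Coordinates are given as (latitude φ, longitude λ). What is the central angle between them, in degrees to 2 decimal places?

79.55°

With latitudes φ₁ = -8.709°, φ₂ = 54.036° and longitude difference Δλ = -58.425°:
cos c = sin φ₁ sin φ₂ + cos φ₁ cos φ₂ cos Δλ = (-0.1514)(0.8094) + (0.9885)(0.5873)(0.5236) = 0.18141,
so c = arccos(0.18141) = 1.38837 rad.
So the angular separation is 79.55°.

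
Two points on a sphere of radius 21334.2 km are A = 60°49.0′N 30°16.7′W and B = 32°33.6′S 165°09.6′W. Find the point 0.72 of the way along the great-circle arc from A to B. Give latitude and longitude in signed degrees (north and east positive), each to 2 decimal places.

The central angle between A and B is δ = 2.4339 rad.
With f = 0.72, the slerp weights are sin((1−f)δ)/sin δ = 0.9690 and sin(fδ)/sin δ = 1.5130.
Weighted sum of the unit vectors: (0.9690)·(0.4211,-0.2459,0.8731) + (1.5130)·(-0.8147,-0.2159,-0.5382) = (-0.8246, -0.5648, 0.0318).
Converting back: φ = atan2(z, √(x²+y²)) = 1.82°, λ = atan2(y, x) = -145.59°.

1.82°, -145.59°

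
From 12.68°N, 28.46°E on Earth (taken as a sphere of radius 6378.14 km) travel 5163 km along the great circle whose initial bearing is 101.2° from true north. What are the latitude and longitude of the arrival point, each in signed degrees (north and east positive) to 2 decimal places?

0.82°, 73.71°

Angular distance δ = d/R = 5163/6378.14 = 0.80948 rad; initial bearing θ = 1.7663 rad.
sin φ₂ = sin φ₁ cos δ + cos φ₁ sin δ cos θ = (0.2195)(0.6899) + (0.9756)(0.7239)(-0.1942) = 0.0142, so φ₂ = 0.82°.
Δλ = atan2(sin θ sin δ cos φ₁, cos δ − sin φ₁ sin φ₂) = atan2(0.6928, 0.6867) = 45.252°.
λ₂ = 28.460° + 45.252° = 73.71°.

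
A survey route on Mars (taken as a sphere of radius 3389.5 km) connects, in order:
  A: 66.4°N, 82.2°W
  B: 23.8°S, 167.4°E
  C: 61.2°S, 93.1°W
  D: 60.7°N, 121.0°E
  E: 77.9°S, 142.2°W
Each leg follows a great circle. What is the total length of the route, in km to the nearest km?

Leg A→B: central angle 2.0915 rad, distance 7089.1 km.
Leg B→C: central angle 1.2861 rad, distance 4359.2 km.
Leg C→D: central angle 2.8558 rad, distance 9679.6 km.
Leg D→E: central angle 2.6156 rad, distance 8865.7 km.
Total: 7089.1 + 4359.2 + 9679.6 + 8865.7 ≈ 29994 km.

29994 km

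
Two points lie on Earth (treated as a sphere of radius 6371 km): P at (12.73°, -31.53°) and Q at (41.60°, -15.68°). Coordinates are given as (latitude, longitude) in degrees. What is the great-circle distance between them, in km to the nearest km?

3559 km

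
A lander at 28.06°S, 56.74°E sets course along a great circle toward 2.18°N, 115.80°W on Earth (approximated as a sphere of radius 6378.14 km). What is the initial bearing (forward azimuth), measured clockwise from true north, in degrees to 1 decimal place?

196.7°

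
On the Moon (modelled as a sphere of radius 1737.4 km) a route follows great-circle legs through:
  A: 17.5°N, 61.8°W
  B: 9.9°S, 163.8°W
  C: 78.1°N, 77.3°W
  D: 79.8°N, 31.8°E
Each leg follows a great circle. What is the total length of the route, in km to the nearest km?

6709 km

Leg A→B: central angle 1.8204 rad, distance 3162.8 km.
Leg B→C: central angle 1.7273 rad, distance 3001.0 km.
Leg C→D: central angle 0.3140 rad, distance 545.6 km.
Total: 3162.8 + 3001.0 + 545.6 ≈ 6709 km.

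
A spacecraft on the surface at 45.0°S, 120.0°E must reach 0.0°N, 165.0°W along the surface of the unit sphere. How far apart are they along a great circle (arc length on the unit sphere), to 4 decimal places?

With latitudes φ₁ = -45.000°, φ₂ = 0.000° and longitude difference Δλ = 75.000°:
Haversine: a = sin²(Δφ/2) + cos φ₁ cos φ₂ sin²(Δλ/2) = 0.1464 + (0.7071)(1.0000)(0.3706) = 0.40849.
Central angle c = 2·arcsin(√a) = 1.38675 rad.
On the unit sphere the arc length equals the central angle: 1.3867.

1.3867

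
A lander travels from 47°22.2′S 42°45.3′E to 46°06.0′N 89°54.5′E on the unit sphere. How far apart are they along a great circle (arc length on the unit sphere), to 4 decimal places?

In radians: φ₁ = -0.8268, φ₂ = 0.8046, Δλ = 47.153° = 0.8230 rad.
cos c = sin φ₁ sin φ₂ + cos φ₁ cos φ₂ cos Δλ = (-0.7357)(0.7206) + (0.6773)(0.6934)(0.6800) = -0.21078,
so c = arccos(-0.21078) = 1.78317 rad.
On the unit sphere the arc length equals the central angle: 1.7832.

1.7832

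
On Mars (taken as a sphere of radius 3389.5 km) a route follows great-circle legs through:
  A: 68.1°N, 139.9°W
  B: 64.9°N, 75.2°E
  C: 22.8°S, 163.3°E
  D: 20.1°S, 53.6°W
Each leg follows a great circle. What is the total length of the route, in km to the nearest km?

Leg A→B: central angle 0.7802 rad, distance 2644.5 km.
Leg B→C: central angle 1.9155 rad, distance 6492.7 km.
Leg C→D: central angle 2.1641 rad, distance 7335.3 km.
Total: 2644.5 + 6492.7 + 7335.3 ≈ 16473 km.

16473 km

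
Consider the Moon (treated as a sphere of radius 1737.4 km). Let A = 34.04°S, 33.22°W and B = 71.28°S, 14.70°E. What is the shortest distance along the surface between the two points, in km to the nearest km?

1361 km

With latitudes φ₁ = -34.040°, φ₂ = -71.280° and longitude difference Δλ = 47.920°:
cos c = sin φ₁ sin φ₂ + cos φ₁ cos φ₂ cos Δλ = (-0.5598)(-0.9471) + (0.8286)(0.3209)(0.6702) = 0.70839,
so c = arccos(0.70839) = 0.78358 rad.
Distance = R·c = 1737.4 × 0.7836 ≈ 1361 km.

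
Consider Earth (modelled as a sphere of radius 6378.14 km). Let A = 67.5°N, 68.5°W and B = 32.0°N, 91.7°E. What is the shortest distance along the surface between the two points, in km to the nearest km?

Let φ₁ = 1.1781 rad, φ₂ = 0.5585 rad, and Δλ = 2.7960 rad.
cos c = sin φ₁ sin φ₂ + cos φ₁ cos φ₂ cos Δλ = (0.9239)(0.5299) + (0.3827)(0.8480)(-0.9409) = 0.18423,
so c = arccos(0.18423) = 1.38550 rad.
Distance = R·c = 6378.14 × 1.3855 ≈ 8837 km.

8837 km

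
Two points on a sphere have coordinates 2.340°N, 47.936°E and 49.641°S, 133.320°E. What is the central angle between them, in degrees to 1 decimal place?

88.8°

In radians: φ₁ = 0.0408, φ₂ = -0.8664, Δλ = 85.384° = 1.4902 rad.
Haversine: a = sin²(Δφ/2) + cos φ₁ cos φ₂ sin²(Δλ/2) = 0.1920 + (0.9992)(0.6476)(0.4598) = 0.48952.
Central angle c = 2·arcsin(√a) = 1.54984 rad.
So the angular separation is 88.8°.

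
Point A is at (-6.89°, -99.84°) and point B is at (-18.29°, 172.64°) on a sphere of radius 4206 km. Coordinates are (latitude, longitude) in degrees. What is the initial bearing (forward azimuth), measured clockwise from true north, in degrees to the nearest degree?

252°

With φ₁ = -0.1203, φ₂ = -0.3192, Δλ = -1.5275 rad, the forward-azimuth formula gives
θ = atan2( sin Δλ cos φ₂ , cos φ₁ sin φ₂ − sin φ₁ cos φ₂ cos Δλ ) = atan2(-0.9486, -0.3066) = -107.91°.
Adding 360° brings this into [0°, 360°): 252°.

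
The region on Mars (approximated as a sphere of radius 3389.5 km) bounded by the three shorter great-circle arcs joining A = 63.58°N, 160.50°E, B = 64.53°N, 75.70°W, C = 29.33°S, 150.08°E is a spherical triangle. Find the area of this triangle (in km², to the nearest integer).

6083210 km²

Side lengths (central angles): a = 2.3514, b = 1.6280, c = 0.7925 rad; semiperimeter s = 2.3859.
By l'Huilier's theorem, tan(E/4) = √[tan(s/2) tan((s−a)/2) tan((s−b)/2) tan((s−c)/2)], giving spherical excess E = 0.5295 rad.
Area = E·R² = 0.5295 × (3389.5)² ≈ 6083210 km².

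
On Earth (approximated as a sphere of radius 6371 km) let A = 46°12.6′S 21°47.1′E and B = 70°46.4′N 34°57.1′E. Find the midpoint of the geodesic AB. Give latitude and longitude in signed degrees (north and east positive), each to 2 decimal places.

12.35°, 26.02°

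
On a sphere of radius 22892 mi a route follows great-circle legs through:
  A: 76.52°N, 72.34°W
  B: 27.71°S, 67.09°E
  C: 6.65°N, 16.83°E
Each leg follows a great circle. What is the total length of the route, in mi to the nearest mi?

74699 mi

Leg A→B: central angle 2.2255 rad, distance 50946.9 mi.
Leg B→C: central angle 1.0376 rad, distance 23751.7 mi.
Total: 50946.9 + 23751.7 ≈ 74699 mi.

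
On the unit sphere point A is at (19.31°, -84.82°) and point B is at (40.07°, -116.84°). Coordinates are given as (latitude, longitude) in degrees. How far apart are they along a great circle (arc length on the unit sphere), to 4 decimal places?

0.6002

With latitudes φ₁ = 19.310°, φ₂ = 40.070° and longitude difference Δλ = -32.020°:
cos c = sin φ₁ sin φ₂ + cos φ₁ cos φ₂ cos Δλ = (0.3307)(0.6437) + (0.9437)(0.7653)(0.8479) = 0.82520,
so c = arccos(0.82520) = 0.60024 rad.
On the unit sphere the arc length equals the central angle: 0.6002.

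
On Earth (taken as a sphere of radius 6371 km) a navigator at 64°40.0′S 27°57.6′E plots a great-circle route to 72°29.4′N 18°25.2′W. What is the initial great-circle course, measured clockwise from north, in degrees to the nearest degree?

340°

With φ₁ = -1.1286, φ₂ = 1.2652, Δλ = -0.8095 rad, the forward-azimuth formula gives
θ = atan2( sin Δλ cos φ₂ , cos φ₁ sin φ₂ − sin φ₁ cos φ₂ cos Δλ ) = atan2(-0.2178, 0.5957) = -20.09°.
Adding 360° brings this into [0°, 360°): 340°.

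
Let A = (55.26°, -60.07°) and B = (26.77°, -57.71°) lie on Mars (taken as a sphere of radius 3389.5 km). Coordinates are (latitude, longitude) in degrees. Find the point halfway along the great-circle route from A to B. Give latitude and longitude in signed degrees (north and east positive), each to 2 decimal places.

41.02°, -58.63°

The central angle between A and B is δ = 0.4981 rad.
With f = 0.5, the slerp weights are sin((1−f)δ)/sin δ = 0.5159 and sin(fδ)/sin δ = 0.5159.
Weighted sum of the unit vectors: (0.5159)·(0.2843,-0.4939,0.8217) + (0.5159)·(0.4769,-0.7548,0.4504) = (0.3928, -0.6442, 0.6563).
Converting back: φ = atan2(z, √(x²+y²)) = 41.02°, λ = atan2(y, x) = -58.63°.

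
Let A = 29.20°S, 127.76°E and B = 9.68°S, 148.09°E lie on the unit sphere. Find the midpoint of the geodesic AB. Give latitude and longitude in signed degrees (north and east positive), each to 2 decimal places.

-19.73°, 138.55°

Central angle δ = 0.4758 rad. Interpolating on the sphere with fraction f = 0.5:
P = [sin((1−f)δ)·A + sin(fδ)·B] / sin δ = 0.5145·A + 0.5145·B in Cartesian coordinates,
giving P = (-0.7055, 0.6231, -0.3375), i.e. latitude -19.73°, longitude 138.55°.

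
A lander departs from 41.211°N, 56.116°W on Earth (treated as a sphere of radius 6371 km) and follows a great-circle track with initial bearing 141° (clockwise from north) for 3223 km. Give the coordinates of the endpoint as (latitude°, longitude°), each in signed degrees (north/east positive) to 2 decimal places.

17.04°, -37.52°

Angular distance δ = d/R = 3223/6371 = 0.50589 rad; initial bearing θ = 2.4609 rad.
sin φ₂ = sin φ₁ cos δ + cos φ₁ sin δ cos θ = (0.6588)(0.8747) + (0.7523)(0.4846)(-0.7771) = 0.2930, so φ₂ = 17.04°.
Δλ = atan2(sin θ sin δ cos φ₁, cos δ − sin φ₁ sin φ₂) = atan2(0.2294, 0.6817) = 18.600°.
λ₂ = -56.116° + 18.600° = -37.52°.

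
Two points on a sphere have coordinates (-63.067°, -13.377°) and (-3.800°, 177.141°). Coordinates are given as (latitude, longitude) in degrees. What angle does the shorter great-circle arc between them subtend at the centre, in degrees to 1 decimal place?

Let φ₁ = -1.1007 rad, φ₂ = -0.0663 rad, and Δλ = -2.9580 rad.
Haversine: a = sin²(Δφ/2) + cos φ₁ cos φ₂ sin²(Δλ/2) = 0.2445 + (0.4529)(0.9978)(0.9916) = 0.69264.
Central angle c = 2·arcsin(√a) = 1.96630 rad.
So the angular separation is 112.7°.

112.7°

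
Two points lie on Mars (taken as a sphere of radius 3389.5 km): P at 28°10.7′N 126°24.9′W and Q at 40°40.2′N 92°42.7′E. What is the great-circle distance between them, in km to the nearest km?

6045 km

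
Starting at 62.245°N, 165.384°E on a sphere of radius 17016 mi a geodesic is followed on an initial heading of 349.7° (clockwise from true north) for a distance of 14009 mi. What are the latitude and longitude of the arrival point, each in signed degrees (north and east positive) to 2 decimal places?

Angular distance δ = d/R = 14009/17016 = 0.82328 rad; initial bearing θ = 6.1034 rad.
sin φ₂ = sin φ₁ cos δ + cos φ₁ sin δ cos θ = (0.8849)(0.6798) + (0.4657)(0.7334)(0.9839) = 0.9376, so φ₂ = 69.66°.
Δλ = atan2(sin θ sin δ cos φ₁, cos δ − sin φ₁ sin φ₂) = atan2(-0.0611, -0.1499) = -157.840°.
λ₂ = 165.384° − 157.840° = 7.54°.

69.66°, 7.54°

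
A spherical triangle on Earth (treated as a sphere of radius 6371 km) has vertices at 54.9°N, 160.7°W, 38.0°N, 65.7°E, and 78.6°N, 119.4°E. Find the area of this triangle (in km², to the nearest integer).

4492574 km²

Side lengths (central angles): a = 0.8014, b = 0.6060, c = 1.3784 rad; semiperimeter s = 1.3929.
By l'Huilier's theorem, tan(E/4) = √[tan(s/2) tan((s−a)/2) tan((s−b)/2) tan((s−c)/2)], giving spherical excess E = 0.1107 rad.
Area = E·R² = 0.1107 × (6371)² ≈ 4492574 km².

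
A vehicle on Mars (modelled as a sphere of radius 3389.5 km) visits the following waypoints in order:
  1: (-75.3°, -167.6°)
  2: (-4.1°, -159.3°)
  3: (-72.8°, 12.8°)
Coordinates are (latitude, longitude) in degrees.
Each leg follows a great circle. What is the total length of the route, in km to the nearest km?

Leg 1→2: central angle 1.2455 rad, distance 4221.5 km.
Leg 2→3: central angle 1.7966 rad, distance 6089.4 km.
Total: 4221.5 + 6089.4 ≈ 10311 km.

10311 km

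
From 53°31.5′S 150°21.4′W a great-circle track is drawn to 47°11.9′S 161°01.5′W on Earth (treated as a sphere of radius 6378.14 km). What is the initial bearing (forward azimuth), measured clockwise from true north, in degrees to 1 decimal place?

With φ₁ = -0.9342, φ₂ = -0.8238, Δλ = -0.1862 rad, the forward-azimuth formula gives
θ = atan2( sin Δλ cos φ₂ , cos φ₁ sin φ₂ − sin φ₁ cos φ₂ cos Δλ ) = atan2(-0.1258, 0.1008) = -51.31°.
Adding 360° brings this into [0°, 360°): 308.7°.

308.7°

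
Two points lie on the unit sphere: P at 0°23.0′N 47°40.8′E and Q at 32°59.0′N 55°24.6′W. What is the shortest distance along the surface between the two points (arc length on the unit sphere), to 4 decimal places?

In radians: φ₁ = 0.0067, φ₂ = 0.5757, Δλ = -103.090° = -1.7993 rad.
Haversine: a = sin²(Δφ/2) + cos φ₁ cos φ₂ sin²(Δλ/2) = 0.0788 + (1.0000)(0.8388)(0.6132) = 0.59317.
Central angle c = 2·arcsin(√a) = 1.75822 rad.
On the unit sphere the arc length equals the central angle: 1.7582.

1.7582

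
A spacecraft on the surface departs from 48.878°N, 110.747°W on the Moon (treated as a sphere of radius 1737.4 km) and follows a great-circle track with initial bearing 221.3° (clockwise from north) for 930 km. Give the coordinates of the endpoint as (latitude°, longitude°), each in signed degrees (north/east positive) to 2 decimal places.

Angular distance δ = d/R = 930/1737.4 = 0.53528 rad; initial bearing θ = 3.8624 rad.
sin φ₂ = sin φ₁ cos δ + cos φ₁ sin δ cos θ = (0.7533)(0.8601) + (0.6577)(0.5101)(-0.7513) = 0.3959, so φ₂ = 23.32°.
Δλ = atan2(sin θ sin δ cos φ₁, cos δ − sin φ₁ sin φ₂) = atan2(-0.2214, 0.5619) = -21.507°.
λ₂ = -110.747° − 21.507° = -132.25°.

23.32°, -132.25°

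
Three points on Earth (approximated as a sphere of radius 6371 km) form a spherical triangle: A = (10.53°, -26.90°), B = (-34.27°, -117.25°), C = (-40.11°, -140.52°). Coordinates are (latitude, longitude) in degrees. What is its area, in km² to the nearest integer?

5143346 km²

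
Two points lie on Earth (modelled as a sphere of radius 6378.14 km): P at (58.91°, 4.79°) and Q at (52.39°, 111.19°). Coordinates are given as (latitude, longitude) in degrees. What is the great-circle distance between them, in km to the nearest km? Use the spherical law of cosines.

In radians: φ₁ = 1.0282, φ₂ = 0.9144, Δλ = 106.400° = 1.8570 rad.
cos c = sin φ₁ sin φ₂ + cos φ₁ cos φ₂ cos Δλ = (0.8564)(0.7922) + (0.5164)(0.6103)(-0.2823) = 0.58941,
so c = arccos(0.58941) = 0.94046 rad.
Distance = R·c = 6378.14 × 0.9405 ≈ 5998 km.

5998 km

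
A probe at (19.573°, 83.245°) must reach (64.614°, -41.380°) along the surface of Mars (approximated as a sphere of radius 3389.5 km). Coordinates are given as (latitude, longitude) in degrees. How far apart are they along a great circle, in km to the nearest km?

In radians: φ₁ = 0.3416, φ₂ = 1.1277, Δλ = -124.625° = -2.1751 rad.
cos c = sin φ₁ sin φ₂ + cos φ₁ cos φ₂ cos Δλ = (0.3350)(0.9034) + (0.9422)(0.4287)(-0.5682) = 0.07314,
so c = arccos(0.07314) = 1.49759 rad.
Distance = R·c = 3389.5 × 1.4976 ≈ 5076 km.

5076 km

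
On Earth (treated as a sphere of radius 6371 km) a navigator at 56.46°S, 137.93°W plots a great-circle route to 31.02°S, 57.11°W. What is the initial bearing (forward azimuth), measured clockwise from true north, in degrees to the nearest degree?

101°

Δλ = 80.820° = 1.4106 rad.
y = sin Δλ · cos φ₂ = (0.9872)(0.8570) = 0.8460
x = cos φ₁ sin φ₂ − sin φ₁ cos φ₂ cos Δλ = (0.5525)(-0.5153) − (-0.8335)(0.8570)(0.1595) = -0.1708
θ = atan2(y, x) = 101.41°, so the bearing is 101°.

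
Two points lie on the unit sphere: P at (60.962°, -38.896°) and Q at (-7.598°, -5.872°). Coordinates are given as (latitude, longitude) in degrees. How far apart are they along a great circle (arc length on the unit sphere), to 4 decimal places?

1.2789

Let φ₁ = 1.0640 rad, φ₂ = -0.1326 rad, and Δλ = 0.5764 rad.
Haversine: a = sin²(Δφ/2) + cos φ₁ cos φ₂ sin²(Δλ/2) = 0.3172 + (0.4854)(0.9912)(0.0808) = 0.35610.
Central angle c = 2·arcsin(√a) = 1.27887 rad.
On the unit sphere the arc length equals the central angle: 1.2789.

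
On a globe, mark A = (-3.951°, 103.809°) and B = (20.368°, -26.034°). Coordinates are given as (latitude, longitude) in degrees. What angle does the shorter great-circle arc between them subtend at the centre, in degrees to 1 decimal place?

In radians: φ₁ = -0.0690, φ₂ = 0.3555, Δλ = -129.843° = -2.2662 rad.
cos c = sin φ₁ sin φ₂ + cos φ₁ cos φ₂ cos Δλ = (-0.0689)(0.3480) + (0.9976)(0.9375)(-0.6407) = -0.62318,
so c = arccos(-0.62318) = 2.24360 rad.
So the angular separation is 128.5°.

128.5°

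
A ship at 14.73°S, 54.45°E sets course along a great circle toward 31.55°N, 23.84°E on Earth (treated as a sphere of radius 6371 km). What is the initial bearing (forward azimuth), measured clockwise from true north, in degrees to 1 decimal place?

Δλ = -30.610° = -0.5342 rad.
y = sin Δλ · cos φ₂ = (-0.5092)(0.8522) = -0.4339
x = cos φ₁ sin φ₂ − sin φ₁ cos φ₂ cos Δλ = (0.9671)(0.5232) − (-0.2543)(0.8522)(0.8607) = 0.6925
θ = atan2(y, x) = -32.07°; adding 360° gives 327.9°.

327.9°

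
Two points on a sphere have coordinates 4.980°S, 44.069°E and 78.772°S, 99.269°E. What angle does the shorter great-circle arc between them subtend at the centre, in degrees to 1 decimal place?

78.7°

With latitudes φ₁ = -4.980°, φ₂ = -78.772° and longitude difference Δλ = 55.200°:
Haversine: a = sin²(Δφ/2) + cos φ₁ cos φ₂ sin²(Δλ/2) = 0.3604 + (0.9962)(0.1947)(0.2146) = 0.40207.
Central angle c = 2·arcsin(√a) = 1.37367 rad.
So the angular separation is 78.7°.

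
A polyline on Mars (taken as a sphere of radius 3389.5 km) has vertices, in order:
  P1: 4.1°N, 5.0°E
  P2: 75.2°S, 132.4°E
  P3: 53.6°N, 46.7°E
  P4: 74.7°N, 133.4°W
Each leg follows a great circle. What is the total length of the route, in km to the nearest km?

17434 km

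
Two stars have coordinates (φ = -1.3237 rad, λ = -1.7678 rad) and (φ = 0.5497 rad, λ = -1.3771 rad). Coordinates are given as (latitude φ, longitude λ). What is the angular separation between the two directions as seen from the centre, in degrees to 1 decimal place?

108.3°

With latitudes φ₁ = -75.842°, φ₂ = 31.495° and longitude difference Δλ = 22.385°:
cos c = sin φ₁ sin φ₂ + cos φ₁ cos φ₂ cos Δλ = (-0.9696)(0.5224) + (0.2446)(0.8527)(0.9246) = -0.31372,
so c = arccos(-0.31372) = 1.88991 rad.
So the angular separation is 108.3°.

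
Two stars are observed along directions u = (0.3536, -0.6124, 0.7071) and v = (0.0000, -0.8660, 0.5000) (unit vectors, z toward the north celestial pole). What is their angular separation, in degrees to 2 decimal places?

27.89°

u·v = 0.8839; |u| = 1.0000, |v| = 1.0000.
cos θ = (u·v)/(|u||v|) = 0.8839, so θ = 27.89°.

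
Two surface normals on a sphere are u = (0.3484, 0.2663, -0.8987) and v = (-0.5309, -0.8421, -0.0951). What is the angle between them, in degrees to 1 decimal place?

108.9°

u·v = -0.3238; |u| = 1.0000, |v| = 1.0000.
cos θ = (u·v)/(|u||v|) = -0.3238, so θ = 108.9°.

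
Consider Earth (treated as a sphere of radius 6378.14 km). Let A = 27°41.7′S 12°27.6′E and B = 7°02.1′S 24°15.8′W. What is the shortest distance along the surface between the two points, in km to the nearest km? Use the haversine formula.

4500 km

Let φ₁ = -0.4834 rad, φ₂ = -0.1228 rad, and Δλ = -0.6409 rad.
Haversine: a = sin²(Δφ/2) + cos φ₁ cos φ₂ sin²(Δλ/2) = 0.0322 + (0.8854)(0.9925)(0.0992) = 0.11936.
Central angle c = 2·arcsin(√a) = 0.70551 rad.
Distance = R·c = 6378.14 × 0.7055 ≈ 4500 km.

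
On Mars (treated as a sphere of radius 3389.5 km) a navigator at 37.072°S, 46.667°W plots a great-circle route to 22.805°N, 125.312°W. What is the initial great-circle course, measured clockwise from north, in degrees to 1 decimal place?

294.9°

Δλ = -78.645° = -1.3726 rad.
y = sin Δλ · cos φ₂ = (-0.9804)(0.9218) = -0.9038
x = cos φ₁ sin φ₂ − sin φ₁ cos φ₂ cos Δλ = (0.7979)(0.3876) − (-0.6028)(0.9218)(0.1969) = 0.4187
θ = atan2(y, x) = -65.14°; adding 360° gives 294.9°.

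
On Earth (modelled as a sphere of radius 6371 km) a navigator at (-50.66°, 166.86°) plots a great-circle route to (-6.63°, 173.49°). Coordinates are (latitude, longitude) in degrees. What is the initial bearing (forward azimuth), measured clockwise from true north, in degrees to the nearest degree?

With φ₁ = -0.8842, φ₂ = -0.1157, Δλ = 0.1157 rad, the forward-azimuth formula gives
θ = atan2( sin Δλ cos φ₂ , cos φ₁ sin φ₂ − sin φ₁ cos φ₂ cos Δλ ) = atan2(0.1147, 0.6899) = 9.44°.
So the initial bearing is 9°.

9°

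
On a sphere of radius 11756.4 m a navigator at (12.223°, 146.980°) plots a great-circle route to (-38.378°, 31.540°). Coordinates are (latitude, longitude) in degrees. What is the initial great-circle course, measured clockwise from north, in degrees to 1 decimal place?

232.9°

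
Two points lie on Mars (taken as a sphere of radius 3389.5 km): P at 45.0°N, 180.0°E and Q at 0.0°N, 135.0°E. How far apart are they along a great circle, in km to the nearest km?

3549 km

With latitudes φ₁ = 45.000°, φ₂ = 0.000° and longitude difference Δλ = -45.000°:
cos c = sin φ₁ sin φ₂ + cos φ₁ cos φ₂ cos Δλ = (0.7071)(0.0000) + (0.7071)(1.0000)(0.7071) = 0.50000,
so c = arccos(0.50000) = 1.04720 rad.
Distance = R·c = 3389.5 × 1.0472 ≈ 3549 km.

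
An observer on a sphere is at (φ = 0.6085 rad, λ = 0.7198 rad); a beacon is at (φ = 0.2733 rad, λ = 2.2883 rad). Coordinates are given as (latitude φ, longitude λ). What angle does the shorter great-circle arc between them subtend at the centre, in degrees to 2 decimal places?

81.02°

Let φ₁ = 0.6085 rad, φ₂ = 0.2733 rad, and Δλ = 1.5685 rad.
cos c = sin φ₁ sin φ₂ + cos φ₁ cos φ₂ cos Δλ = (0.5716)(0.2699) + (0.8205)(0.9629)(0.0023) = 0.15611,
so c = arccos(0.15611) = 1.41405 rad.
So the angular separation is 81.02°.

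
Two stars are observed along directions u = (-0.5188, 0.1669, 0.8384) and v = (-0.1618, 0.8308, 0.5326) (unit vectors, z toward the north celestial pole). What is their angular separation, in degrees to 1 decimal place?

u·v = 0.6691; |u| = 1.0000, |v| = 1.0000.
cos θ = (u·v)/(|u||v|) = 0.6691, so θ = 48.0°.

48.0°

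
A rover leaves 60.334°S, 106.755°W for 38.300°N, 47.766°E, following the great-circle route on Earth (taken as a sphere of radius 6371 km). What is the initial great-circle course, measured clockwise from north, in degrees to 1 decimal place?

132.5°

With φ₁ = -1.0530, φ₂ = 0.6685, Δλ = 2.6969 rad, the forward-azimuth formula gives
θ = atan2( sin Δλ cos φ₂ , cos φ₁ sin φ₂ − sin φ₁ cos φ₂ cos Δλ ) = atan2(0.3376, -0.3088) = 132.45°.
So the initial bearing is 132.5°.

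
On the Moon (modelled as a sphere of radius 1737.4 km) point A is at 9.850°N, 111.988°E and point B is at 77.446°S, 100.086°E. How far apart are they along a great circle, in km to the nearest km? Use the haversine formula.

2655 km

In radians: φ₁ = 0.1719, φ₂ = -1.3517, Δλ = -11.902° = -0.2077 rad.
Haversine: a = sin²(Δφ/2) + cos φ₁ cos φ₂ sin²(Δλ/2) = 0.4764 + (0.9853)(0.2174)(0.0107) = 0.47871.
Central angle c = 2·arcsin(√a) = 1.52821 rad.
Distance = R·c = 1737.4 × 1.5282 ≈ 2655 km.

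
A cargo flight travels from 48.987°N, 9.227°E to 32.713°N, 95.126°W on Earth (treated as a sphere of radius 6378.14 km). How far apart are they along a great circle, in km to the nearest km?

Let φ₁ = 0.8550 rad, φ₂ = 0.5709 rad, and Δλ = -1.8213 rad.
cos c = sin φ₁ sin φ₂ + cos φ₁ cos φ₂ cos Δλ = (0.7546)(0.5404) + (0.6562)(0.8414)(-0.2479) = 0.27091,
so c = arccos(0.27091) = 1.29645 rad.
Distance = R·c = 6378.14 × 1.2965 ≈ 8269 km.

8269 km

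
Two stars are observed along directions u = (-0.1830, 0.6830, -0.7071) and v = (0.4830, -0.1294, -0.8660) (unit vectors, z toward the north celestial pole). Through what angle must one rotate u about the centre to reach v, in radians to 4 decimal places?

u·v = 0.4356; |u| = 1.0000, |v| = 1.0000.
cos θ = (u·v)/(|u||v|) = 0.4356, so θ = 1.1201 rad.

1.1201 rad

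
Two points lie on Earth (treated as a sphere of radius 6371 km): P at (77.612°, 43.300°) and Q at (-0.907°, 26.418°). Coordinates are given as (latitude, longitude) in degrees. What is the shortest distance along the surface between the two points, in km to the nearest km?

In radians: φ₁ = 1.3546, φ₂ = -0.0158, Δλ = -16.882° = -0.2946 rad.
Haversine: a = sin²(Δφ/2) + cos φ₁ cos φ₂ sin²(Δλ/2) = 0.4005 + (0.2145)(0.9999)(0.0215) = 0.40510.
Central angle c = 2·arcsin(√a) = 1.37984 rad.
Distance = R·c = 6371 × 1.3798 ≈ 8791 km.

8791 km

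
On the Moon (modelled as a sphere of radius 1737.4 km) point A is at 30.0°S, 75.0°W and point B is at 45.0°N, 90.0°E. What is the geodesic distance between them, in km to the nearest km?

In radians: φ₁ = -0.5236, φ₂ = 0.7854, Δλ = 165.000° = 2.8798 rad.
cos c = sin φ₁ sin φ₂ + cos φ₁ cos φ₂ cos Δλ = (-0.5000)(0.7071) + (0.8660)(0.7071)(-0.9659) = -0.94506,
so c = arccos(-0.94506) = 2.80857 rad.
Distance = R·c = 1737.4 × 2.8086 ≈ 4880 km.

4880 km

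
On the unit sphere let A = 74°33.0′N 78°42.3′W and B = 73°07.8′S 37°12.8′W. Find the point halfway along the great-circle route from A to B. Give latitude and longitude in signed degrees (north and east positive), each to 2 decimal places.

0.76°, -57.03°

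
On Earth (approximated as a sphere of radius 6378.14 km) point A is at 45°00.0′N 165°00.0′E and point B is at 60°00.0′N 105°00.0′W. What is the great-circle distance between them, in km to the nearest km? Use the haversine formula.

In radians: φ₁ = 0.7854, φ₂ = 1.0472, Δλ = 90.000° = 1.5708 rad.
Haversine: a = sin²(Δφ/2) + cos φ₁ cos φ₂ sin²(Δλ/2) = 0.0170 + (0.7071)(0.5000)(0.5000) = 0.19381.
Central angle c = 2·arcsin(√a) = 0.91174 rad.
Distance = R·c = 6378.14 × 0.9117 ≈ 5815 km.

5815 km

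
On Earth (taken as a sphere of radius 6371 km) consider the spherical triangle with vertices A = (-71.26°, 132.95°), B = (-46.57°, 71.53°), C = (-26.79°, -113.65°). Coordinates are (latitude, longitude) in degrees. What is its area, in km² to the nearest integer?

10019849 km²

Side lengths (central angles): a = 1.8586, b = 1.2525, c = 0.6545 rad; semiperimeter s = 1.8828.
By l'Huilier's theorem, tan(E/4) = √[tan(s/2) tan((s−a)/2) tan((s−b)/2) tan((s−c)/2)], giving spherical excess E = 0.2469 rad.
Area = E·R² = 0.2469 × (6371)² ≈ 10019849 km².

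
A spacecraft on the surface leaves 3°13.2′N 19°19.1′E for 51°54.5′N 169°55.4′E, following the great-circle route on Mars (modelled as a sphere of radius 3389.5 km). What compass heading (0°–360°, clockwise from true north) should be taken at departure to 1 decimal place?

Δλ = 150.605° = 2.6286 rad.
y = sin Δλ · cos φ₂ = (0.4908)(0.6169) = 0.3028
x = cos φ₁ sin φ₂ − sin φ₁ cos φ₂ cos Δλ = (0.9984)(0.7870) − (0.0562)(0.6169)(-0.8713) = 0.8160
θ = atan2(y, x) = 20.36°, so the bearing is 20.4°.

20.4°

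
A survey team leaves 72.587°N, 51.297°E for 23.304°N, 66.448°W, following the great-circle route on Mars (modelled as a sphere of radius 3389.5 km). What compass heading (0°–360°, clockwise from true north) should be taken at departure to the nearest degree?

With φ₁ = 1.2669, φ₂ = 0.4067, Δλ = -2.0550 rad, the forward-azimuth formula gives
θ = atan2( sin Δλ cos φ₂ , cos φ₁ sin φ₂ − sin φ₁ cos φ₂ cos Δλ ) = atan2(-0.8128, 0.5264) = -57.07°.
Adding 360° brings this into [0°, 360°): 303°.

303°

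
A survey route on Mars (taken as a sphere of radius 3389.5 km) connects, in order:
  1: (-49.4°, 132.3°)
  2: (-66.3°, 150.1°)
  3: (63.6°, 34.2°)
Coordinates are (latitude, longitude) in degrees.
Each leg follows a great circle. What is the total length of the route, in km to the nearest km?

10243 km

Leg 1→2: central angle 0.3354 rad, distance 1136.7 km.
Leg 2→3: central angle 2.6865 rad, distance 9106.0 km.
Total: 1136.7 + 9106.0 ≈ 10243 km.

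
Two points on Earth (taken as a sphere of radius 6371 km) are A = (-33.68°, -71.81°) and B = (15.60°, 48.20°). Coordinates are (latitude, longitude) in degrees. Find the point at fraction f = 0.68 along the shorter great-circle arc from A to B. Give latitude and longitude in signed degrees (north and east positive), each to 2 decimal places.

-5.85°, 14.74°

Central angle δ = 2.1532 rad. Interpolating on the sphere with fraction f = 0.68:
P = [sin((1−f)δ)·A + sin(fδ)·B] / sin δ = 0.7613·A + 1.1906·B in Cartesian coordinates,
giving P = (0.9621, 0.2530, -0.1020), i.e. latitude -5.85°, longitude 14.74°.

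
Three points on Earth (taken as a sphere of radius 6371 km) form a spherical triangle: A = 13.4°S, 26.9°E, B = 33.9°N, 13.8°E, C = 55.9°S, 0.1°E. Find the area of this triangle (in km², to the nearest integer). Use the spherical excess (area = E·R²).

10900300 km²

Side lengths (central angles): a = 1.5805, b = 0.8248, c = 0.8538 rad; semiperimeter s = 1.6296.
By l'Huilier's theorem, tan(E/4) = √[tan(s/2) tan((s−a)/2) tan((s−b)/2) tan((s−c)/2)], giving spherical excess E = 0.2685 rad.
Area = E·R² = 0.2685 × (6371)² ≈ 10900300 km².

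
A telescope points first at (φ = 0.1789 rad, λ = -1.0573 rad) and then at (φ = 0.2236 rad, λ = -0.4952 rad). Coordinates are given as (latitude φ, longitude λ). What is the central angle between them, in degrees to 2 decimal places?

Let φ₁ = 0.1789 rad, φ₂ = 0.2236 rad, and Δλ = 0.5621 rad.
cos c = sin φ₁ sin φ₂ + cos φ₁ cos φ₂ cos Δλ = (0.1779)(0.2217) + (0.9840)(0.9751)(0.8461) = 0.85136,
so c = arccos(0.85136) = 0.55222 rad.
So the angular separation is 31.64°.

31.64°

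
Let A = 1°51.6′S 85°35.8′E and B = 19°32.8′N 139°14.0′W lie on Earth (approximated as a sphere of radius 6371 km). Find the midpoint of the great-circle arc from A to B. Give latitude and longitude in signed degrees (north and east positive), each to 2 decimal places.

22.15°, 149.10°

Central angle δ = 2.3170 rad. Interpolating on the sphere with fraction f = 0.5:
P = [sin((1−f)δ)·A + sin(fδ)·B] / sin δ = 1.2477·A + 1.2477·B in Cartesian coordinates,
giving P = (-0.7948, 0.4756, 0.3770), i.e. latitude 22.15°, longitude 149.10°.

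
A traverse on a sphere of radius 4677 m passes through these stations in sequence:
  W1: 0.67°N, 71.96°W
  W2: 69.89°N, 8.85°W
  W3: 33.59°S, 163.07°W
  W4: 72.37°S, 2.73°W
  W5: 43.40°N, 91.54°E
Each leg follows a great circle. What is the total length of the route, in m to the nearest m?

34836 m

Leg W1→W2: central angle 1.4035 rad, distance 6564.4 m.
Leg W2→W3: central angle 2.4614 rad, distance 11511.7 m.
Leg W3→W4: central angle 1.2769 rad, distance 5972.1 m.
Leg W4→W5: central angle 2.3066 rad, distance 10788.1 m.
Total: 6564.4 + 11511.7 + 5972.1 + 10788.1 ≈ 34836 m.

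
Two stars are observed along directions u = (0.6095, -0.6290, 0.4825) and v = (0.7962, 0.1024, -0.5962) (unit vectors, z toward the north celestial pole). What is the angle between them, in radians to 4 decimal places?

u·v = 0.1332; |u| = 1.0000, |v| = 0.9999.
cos θ = (u·v)/(|u||v|) = 0.1332, so θ = 1.4372 rad.

1.4372 rad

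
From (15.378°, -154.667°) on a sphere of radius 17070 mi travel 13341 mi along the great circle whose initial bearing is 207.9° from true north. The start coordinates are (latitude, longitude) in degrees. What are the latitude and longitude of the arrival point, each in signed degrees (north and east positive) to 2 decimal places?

-24.33°, -175.87°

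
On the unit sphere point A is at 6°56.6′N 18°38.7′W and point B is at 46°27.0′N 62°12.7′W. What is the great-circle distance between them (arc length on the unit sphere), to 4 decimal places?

0.9482

Let φ₁ = 0.1212 rad, φ₂ = 0.8107 rad, and Δλ = -0.7604 rad.
cos c = sin φ₁ sin φ₂ + cos φ₁ cos φ₂ cos Δλ = (0.1209)(0.7248) + (0.9927)(0.6890)(0.7246) = 0.58318,
so c = arccos(0.58318) = 0.94816 rad.
On the unit sphere the arc length equals the central angle: 0.9482.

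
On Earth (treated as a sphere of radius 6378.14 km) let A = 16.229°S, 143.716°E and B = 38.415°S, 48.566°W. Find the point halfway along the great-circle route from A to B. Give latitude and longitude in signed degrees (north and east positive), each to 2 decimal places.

The central angle between A and B is δ = 2.1669 rad.
With f = 0.5, the slerp weights are sin((1−f)δ)/sin δ = 1.0677 and sin(fδ)/sin δ = 1.0677.
Weighted sum of the unit vectors: (1.0677)·(-0.7740,0.5682,-0.2795) + (1.0677)·(0.5185,-0.5874,-0.6214) = (-0.2728, -0.0205, -0.9619).
Converting back: φ = atan2(z, √(x²+y²)) = -74.12°, λ = atan2(y, x) = -175.70°.

-74.12°, -175.70°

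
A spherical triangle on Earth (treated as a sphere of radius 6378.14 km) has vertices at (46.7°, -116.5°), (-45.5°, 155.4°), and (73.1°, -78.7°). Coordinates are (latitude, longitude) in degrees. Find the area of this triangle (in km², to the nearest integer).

35073056 km²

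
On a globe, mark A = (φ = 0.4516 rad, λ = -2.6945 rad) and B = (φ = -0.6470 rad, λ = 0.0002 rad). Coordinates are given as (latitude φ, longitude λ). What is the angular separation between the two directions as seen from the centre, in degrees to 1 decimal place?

In radians: φ₁ = 0.4516, φ₂ = -0.6470, Δλ = 154.395° = 2.6947 rad.
Haversine: a = sin²(Δφ/2) + cos φ₁ cos φ₂ sin²(Δλ/2) = 0.2726 + (0.8998)(0.7979)(0.9509) = 0.95523.
Central angle c = 2·arcsin(√a) = 2.71521 rad.
So the angular separation is 155.6°.

155.6°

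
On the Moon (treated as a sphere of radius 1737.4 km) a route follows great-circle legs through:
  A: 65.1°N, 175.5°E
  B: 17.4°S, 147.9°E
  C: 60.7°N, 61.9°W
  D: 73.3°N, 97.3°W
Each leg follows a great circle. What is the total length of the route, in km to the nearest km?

Leg A→B: central angle 1.4859 rad, distance 2581.6 km.
Leg B→C: central angle 2.2997 rad, distance 3995.4 km.
Leg C→D: central angle 0.3178 rad, distance 552.2 km.
Total: 2581.6 + 3995.4 + 552.2 ≈ 7129 km.

7129 km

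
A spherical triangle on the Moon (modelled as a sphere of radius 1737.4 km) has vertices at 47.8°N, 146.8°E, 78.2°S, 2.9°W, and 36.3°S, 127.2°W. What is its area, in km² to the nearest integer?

6605407 km²

Side lengths (central angles): a = 1.0626, b = 1.9832, c = 2.5750 rad; semiperimeter s = 2.8104.
By l'Huilier's theorem, tan(E/4) = √[tan(s/2) tan((s−a)/2) tan((s−b)/2) tan((s−c)/2)], giving spherical excess E = 2.1883 rad.
Area = E·R² = 2.1883 × (1737.4)² ≈ 6605407 km².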